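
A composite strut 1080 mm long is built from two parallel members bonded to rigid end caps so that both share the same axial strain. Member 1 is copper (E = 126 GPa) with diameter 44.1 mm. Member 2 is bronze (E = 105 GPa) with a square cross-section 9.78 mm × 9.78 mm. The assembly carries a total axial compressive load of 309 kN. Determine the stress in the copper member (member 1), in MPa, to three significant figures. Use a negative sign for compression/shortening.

-192 MPa

A_1 = 1527 mm².
A_2 = 95.65 mm².
Equal strain + equilibrium ⇒ each member carries load in proportion to AE: A₁E₁ = 192500000 N, A₂E₂ = 10040000 N, ΣAE = 202500000 N.
σ₁ = P·E₁/ΣAE = -309000·126000/202500000 = -192.3 MPa.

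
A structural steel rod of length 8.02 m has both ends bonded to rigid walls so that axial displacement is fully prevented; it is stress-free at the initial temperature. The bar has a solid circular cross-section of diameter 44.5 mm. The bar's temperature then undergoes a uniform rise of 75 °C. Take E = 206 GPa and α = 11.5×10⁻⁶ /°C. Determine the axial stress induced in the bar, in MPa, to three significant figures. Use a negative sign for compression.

-178 MPa

Free thermal expansion αLΔT = 11.5e-6 · 8020 · 75 = 6.917 mm.
The walls impose strain ε = −(6.917)/8020 = -8.6250e-04; σ = Eε = 206000 · -8.6250e-04 = -177.7 MPa.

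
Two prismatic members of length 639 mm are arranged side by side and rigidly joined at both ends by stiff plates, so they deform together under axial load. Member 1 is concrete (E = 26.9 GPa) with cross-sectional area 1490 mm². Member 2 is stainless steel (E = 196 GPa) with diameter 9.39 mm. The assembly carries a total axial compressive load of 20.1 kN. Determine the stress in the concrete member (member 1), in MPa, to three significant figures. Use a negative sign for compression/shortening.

-10.1 MPa

A_2 = 69.25 mm².
Equal strain + equilibrium ⇒ each member carries load in proportion to AE: A₁E₁ = 40080000 N, A₂E₂ = 13570000 N, ΣAE = 53650000 N.
σ₁ = P·E₁/ΣAE = -20100·26900/53650000 = -10.08 MPa.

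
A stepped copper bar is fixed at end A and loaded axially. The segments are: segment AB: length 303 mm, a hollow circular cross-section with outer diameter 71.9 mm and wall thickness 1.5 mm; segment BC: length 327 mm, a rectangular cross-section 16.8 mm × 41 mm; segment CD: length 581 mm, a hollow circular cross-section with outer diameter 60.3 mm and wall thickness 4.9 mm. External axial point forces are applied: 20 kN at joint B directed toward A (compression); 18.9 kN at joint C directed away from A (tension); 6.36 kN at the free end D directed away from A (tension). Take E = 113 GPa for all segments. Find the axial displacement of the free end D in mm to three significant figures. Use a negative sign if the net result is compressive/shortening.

Internal axial forces (sectioning from the free end, tension +): N_CD = 6.36 kN, N_BC = 25.26 kN, N_AB = 5.26 kN.
A_AB = 331.8 mm².
A_BC = 688.8 mm².
A_CD = 852.8 mm².
δ_AB = 5260·303/(331.8·113000) = 0.04251 mm
δ_BC = 25260·327/(688.8·113000) = 0.1061 mm
δ_CD = 6360·581/(852.8·113000) = 0.03834 mm
δ = Σδ_i = 0.187 mm.

0.187 mm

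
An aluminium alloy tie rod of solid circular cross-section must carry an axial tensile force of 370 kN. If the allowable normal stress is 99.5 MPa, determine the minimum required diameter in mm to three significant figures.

Required area A ≥ P/σ_allow = 370000/99.5 = 3719 mm².
For a solid circular section, d ≥ √(4A/π) = 68.81 mm.

68.8 mm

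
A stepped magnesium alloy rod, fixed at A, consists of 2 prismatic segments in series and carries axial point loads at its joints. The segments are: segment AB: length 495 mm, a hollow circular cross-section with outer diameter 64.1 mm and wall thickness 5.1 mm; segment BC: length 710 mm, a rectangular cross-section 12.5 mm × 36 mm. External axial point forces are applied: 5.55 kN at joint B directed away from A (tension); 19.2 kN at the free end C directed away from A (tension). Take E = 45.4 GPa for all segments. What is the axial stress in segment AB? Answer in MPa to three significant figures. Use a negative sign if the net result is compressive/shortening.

Internal axial forces (sectioning from the free end, tension +): N_BC = 19.2 kN, N_AB = 24.75 kN.
A_AB = 945.3 mm².
σ_AB = N_AB/A_AB = 24750/945.3 = 26.18 MPa.

26.2 MPa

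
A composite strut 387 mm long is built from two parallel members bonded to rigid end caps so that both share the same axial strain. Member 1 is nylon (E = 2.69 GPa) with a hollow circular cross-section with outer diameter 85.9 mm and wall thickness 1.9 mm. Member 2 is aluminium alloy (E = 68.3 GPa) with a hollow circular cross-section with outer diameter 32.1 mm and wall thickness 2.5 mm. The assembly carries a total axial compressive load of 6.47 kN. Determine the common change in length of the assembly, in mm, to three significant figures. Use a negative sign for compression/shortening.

-0.145 mm

A_1 = 501.4 mm².
A_2 = 232.5 mm².
Equal strain + equilibrium ⇒ each member carries load in proportion to AE: A₁E₁ = 1349000 N, A₂E₂ = 15880000 N, ΣAE = 17230000 N.
δ = PL/ΣAE = -6470·387/17230000 = -0.1453 mm.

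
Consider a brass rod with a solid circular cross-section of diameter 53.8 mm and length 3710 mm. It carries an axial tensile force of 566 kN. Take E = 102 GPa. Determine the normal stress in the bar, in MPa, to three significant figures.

A = 2273 mm².
σ = N/A = 566000/2273 = 249 MPa.

249 MPa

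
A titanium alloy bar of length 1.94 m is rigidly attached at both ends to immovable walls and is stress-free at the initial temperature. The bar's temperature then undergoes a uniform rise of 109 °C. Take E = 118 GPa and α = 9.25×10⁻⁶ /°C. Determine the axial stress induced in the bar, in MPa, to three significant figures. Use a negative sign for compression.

Free thermal expansion αLΔT = 9.25e-6 · 1940 · 109 = 1.956 mm.
The walls impose strain ε = −(1.956)/1940 = -1.0083e-03; σ = Eε = 118000 · -1.0083e-03 = -119 MPa.

-119 MPa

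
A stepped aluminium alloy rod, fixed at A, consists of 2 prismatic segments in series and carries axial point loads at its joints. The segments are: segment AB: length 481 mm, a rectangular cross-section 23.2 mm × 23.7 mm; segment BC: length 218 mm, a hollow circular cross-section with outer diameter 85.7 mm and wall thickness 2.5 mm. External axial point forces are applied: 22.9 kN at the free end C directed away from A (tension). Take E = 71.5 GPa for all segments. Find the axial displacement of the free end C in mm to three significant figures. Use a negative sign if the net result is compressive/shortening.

0.387 mm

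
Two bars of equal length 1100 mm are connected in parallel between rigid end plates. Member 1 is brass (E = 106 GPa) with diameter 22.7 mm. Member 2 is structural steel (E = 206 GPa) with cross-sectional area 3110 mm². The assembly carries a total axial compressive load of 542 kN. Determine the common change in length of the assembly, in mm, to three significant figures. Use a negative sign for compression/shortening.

-0.872 mm

A_1 = 404.7 mm².
Equal strain + equilibrium ⇒ each member carries load in proportion to AE: A₁E₁ = 42900000 N, A₂E₂ = 640700000 N, ΣAE = 683600000 N.
δ = PL/ΣAE = -542000·1100/683600000 = -0.8722 mm.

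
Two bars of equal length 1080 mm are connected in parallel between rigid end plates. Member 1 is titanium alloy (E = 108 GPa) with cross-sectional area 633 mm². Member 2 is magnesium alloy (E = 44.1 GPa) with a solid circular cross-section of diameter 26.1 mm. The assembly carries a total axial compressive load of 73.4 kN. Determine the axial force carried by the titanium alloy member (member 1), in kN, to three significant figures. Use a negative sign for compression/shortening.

A_2 = 535 mm².
Equal strain + equilibrium ⇒ each member carries load in proportion to AE: A₁E₁ = 68360000 N, A₂E₂ = 23590000 N, ΣAE = 91960000 N.
F₁ = P·A₁E₁/ΣAE = -73400·68360000/91960000 = -54570 N.

-54.6 kN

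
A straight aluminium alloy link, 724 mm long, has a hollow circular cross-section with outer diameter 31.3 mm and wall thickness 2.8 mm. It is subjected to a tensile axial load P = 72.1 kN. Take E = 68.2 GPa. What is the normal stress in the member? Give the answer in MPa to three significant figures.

A = 250.7 mm².
σ = N/A = 72100/250.7 = 287.6 MPa.

288 MPa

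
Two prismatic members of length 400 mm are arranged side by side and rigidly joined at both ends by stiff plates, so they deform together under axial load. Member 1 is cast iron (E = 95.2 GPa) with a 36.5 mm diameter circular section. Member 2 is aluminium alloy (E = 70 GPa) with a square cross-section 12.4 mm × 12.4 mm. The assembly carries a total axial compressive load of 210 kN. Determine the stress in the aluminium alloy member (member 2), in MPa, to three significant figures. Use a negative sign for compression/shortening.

A_1 = 1046 mm².
A_2 = 153.8 mm².
Equal strain + equilibrium ⇒ each member carries load in proportion to AE: A₁E₁ = 99610000 N, A₂E₂ = 10760000 N, ΣAE = 110400000 N.
σ₂ = P·E₂/ΣAE = -210000·70000/110400000 = -133.2 MPa.

-133 MPa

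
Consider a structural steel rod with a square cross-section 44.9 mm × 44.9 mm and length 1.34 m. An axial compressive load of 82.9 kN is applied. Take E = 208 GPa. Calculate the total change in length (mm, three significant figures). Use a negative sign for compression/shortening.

A = 2016 mm².
δ_mech = NL/(AE) = -82900·1340/(2016·208000) = -0.2649 mm.

-0.265 mm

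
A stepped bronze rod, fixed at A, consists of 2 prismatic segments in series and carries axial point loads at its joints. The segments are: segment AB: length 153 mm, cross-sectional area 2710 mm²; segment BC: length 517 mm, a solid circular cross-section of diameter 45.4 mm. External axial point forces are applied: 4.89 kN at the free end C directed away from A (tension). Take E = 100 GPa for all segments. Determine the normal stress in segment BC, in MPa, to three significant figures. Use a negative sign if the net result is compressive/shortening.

Internal axial forces (sectioning from the free end, tension +): N_BC = 4.89 kN, N_AB = 4.89 kN.
A_BC = 1619 mm².
σ_BC = N_BC/A_BC = 4890/1619 = 3.021 MPa.

3.02 MPa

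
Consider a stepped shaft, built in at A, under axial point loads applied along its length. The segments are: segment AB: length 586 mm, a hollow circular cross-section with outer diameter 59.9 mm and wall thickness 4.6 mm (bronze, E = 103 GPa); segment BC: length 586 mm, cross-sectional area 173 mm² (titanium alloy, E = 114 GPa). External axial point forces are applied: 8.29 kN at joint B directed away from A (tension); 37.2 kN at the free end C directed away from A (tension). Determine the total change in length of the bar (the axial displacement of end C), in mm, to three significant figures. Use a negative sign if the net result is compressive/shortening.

1.43 mm

Internal axial forces (sectioning from the free end, tension +): N_BC = 37.2 kN, N_AB = 45.49 kN.
A_AB = 799.2 mm².
δ_AB = 45490·586/(799.2·103000) = 0.3238 mm
δ_BC = 37200·586/(173·114000) = 1.105 mm
δ = Σδ_i = 1.429 mm.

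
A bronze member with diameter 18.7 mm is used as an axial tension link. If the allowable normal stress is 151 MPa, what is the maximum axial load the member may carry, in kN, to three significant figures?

A = 274.6 mm².
P_max = σ_allow · A = 151 · 274.6 = 41470 N = 41.47 kN.

41.5 kN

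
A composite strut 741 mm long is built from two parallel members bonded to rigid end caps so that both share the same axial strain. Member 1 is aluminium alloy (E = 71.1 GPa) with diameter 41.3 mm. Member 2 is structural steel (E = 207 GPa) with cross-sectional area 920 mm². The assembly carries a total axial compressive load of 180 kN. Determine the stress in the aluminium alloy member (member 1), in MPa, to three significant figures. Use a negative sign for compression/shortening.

-44.8 MPa

A_1 = 1340 mm².
Equal strain + equilibrium ⇒ each member carries load in proportion to AE: A₁E₁ = 95250000 N, A₂E₂ = 190400000 N, ΣAE = 285700000 N.
σ₁ = P·E₁/ΣAE = -180000·71100/285700000 = -44.8 MPa.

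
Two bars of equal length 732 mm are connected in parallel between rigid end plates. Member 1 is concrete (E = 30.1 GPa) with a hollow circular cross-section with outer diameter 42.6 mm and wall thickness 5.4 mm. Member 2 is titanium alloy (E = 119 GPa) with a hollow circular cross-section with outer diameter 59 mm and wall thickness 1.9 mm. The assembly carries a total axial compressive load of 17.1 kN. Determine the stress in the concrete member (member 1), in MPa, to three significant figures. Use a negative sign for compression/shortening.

-8.64 MPa

A_1 = 631.1 mm².
A_2 = 340.8 mm².
Equal strain + equilibrium ⇒ each member carries load in proportion to AE: A₁E₁ = 19000000 N, A₂E₂ = 40560000 N, ΣAE = 59550000 N.
σ₁ = P·E₁/ΣAE = -17100·30100/59550000 = -8.643 MPa.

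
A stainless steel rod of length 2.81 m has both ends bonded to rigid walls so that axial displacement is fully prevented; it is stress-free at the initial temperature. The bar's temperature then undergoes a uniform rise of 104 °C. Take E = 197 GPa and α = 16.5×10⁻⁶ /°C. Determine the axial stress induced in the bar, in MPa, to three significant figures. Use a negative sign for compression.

Free thermal expansion αLΔT = 16.5e-6 · 2810 · 104 = 4.822 mm.
The walls impose strain ε = −(4.822)/2810 = -1.7160e-03; σ = Eε = 197000 · -1.7160e-03 = -338.1 MPa.

-338 MPa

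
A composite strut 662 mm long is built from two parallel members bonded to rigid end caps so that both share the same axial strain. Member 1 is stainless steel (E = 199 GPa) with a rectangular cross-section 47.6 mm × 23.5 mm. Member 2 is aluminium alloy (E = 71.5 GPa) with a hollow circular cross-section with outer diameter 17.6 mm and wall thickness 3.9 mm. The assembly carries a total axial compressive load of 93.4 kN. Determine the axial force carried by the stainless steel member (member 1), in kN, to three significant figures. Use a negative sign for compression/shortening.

-88.6 kN

A_1 = 1119 mm².
A_2 = 167.9 mm².
Equal strain + equilibrium ⇒ each member carries load in proportion to AE: A₁E₁ = 222600000 N, A₂E₂ = 12000000 N, ΣAE = 234600000 N.
F₁ = P·A₁E₁/ΣAE = -93400·222600000/234600000 = -88620 N.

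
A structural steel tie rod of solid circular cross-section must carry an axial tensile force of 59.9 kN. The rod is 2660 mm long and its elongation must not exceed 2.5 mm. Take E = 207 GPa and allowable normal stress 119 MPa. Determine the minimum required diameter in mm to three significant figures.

Required area A ≥ P/σ_allow = 59900/119 = 503.4 mm².
For a solid circular section, d ≥ √(4A/π) = 25.32 mm.
Elongation limit: A ≥ PL/(Eδ_allow) = 59900·2660/(207000·2.5) = 307.9 mm² ⇒ d ≥ 19.8 mm.
The stress limit governs.

25.3 mm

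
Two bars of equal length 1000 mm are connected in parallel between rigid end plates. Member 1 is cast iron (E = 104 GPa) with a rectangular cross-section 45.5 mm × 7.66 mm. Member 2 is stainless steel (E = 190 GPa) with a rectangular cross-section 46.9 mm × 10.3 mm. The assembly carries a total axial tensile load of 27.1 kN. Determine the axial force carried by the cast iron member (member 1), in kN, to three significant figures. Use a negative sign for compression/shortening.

A_1 = 348.5 mm².
A_2 = 483.1 mm².
Equal strain + equilibrium ⇒ each member carries load in proportion to AE: A₁E₁ = 36250000 N, A₂E₂ = 91780000 N, ΣAE = 128000000 N.
F₁ = P·A₁E₁/ΣAE = 27100·36250000/128000000 = 7672 N.

7.67 kN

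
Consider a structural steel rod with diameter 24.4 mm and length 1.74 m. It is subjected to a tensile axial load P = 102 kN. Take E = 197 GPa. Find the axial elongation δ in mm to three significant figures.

1.93 mm

A = 467.6 mm².
δ_mech = NL/(AE) = 102000·1740/(467.6·197000) = 1.927 mm.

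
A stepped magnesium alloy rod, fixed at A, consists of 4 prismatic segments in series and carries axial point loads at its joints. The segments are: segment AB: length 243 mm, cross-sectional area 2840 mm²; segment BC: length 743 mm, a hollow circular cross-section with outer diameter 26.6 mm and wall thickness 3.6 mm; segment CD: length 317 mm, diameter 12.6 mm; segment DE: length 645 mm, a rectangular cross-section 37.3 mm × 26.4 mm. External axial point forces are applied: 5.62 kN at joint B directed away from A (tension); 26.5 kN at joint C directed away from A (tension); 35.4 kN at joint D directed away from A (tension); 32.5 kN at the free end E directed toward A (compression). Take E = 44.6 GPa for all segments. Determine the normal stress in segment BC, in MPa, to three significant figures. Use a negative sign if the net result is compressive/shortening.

113 MPa

Internal axial forces (sectioning from the free end, tension +): N_DE = -32.5 kN, N_CD = 2.9 kN, N_BC = 29.4 kN, N_AB = 35.02 kN.
A_BC = 260.1 mm².
σ_BC = N_BC/A_BC = 29400/260.1 = 113 MPa.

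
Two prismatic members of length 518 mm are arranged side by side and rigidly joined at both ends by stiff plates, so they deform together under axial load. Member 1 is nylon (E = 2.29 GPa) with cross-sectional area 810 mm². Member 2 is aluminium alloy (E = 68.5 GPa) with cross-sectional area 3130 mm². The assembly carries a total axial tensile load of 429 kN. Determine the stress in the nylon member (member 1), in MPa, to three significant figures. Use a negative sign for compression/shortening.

Equal strain + equilibrium ⇒ each member carries load in proportion to AE: A₁E₁ = 1855000 N, A₂E₂ = 214400000 N, ΣAE = 216300000 N.
σ₁ = P·E₁/ΣAE = 429000·2290/216300000 = 4.543 MPa.

4.54 MPa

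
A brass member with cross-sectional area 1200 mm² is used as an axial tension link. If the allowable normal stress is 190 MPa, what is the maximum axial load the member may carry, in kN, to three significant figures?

P_max = σ_allow · A = 190 · 1200 = 228000 N = 228 kN.

228 kN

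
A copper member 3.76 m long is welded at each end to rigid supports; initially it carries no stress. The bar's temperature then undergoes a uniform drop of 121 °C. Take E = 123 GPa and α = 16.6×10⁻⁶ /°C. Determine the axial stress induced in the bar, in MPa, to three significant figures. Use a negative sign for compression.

Free thermal expansion αLΔT = 16.6e-6 · 3760 · -121 = -7.552 mm.
The walls impose strain ε = −(-7.552)/3760 = 2.0086e-03; σ = Eε = 123000 · 2.0086e-03 = 247.1 MPa.

247 MPa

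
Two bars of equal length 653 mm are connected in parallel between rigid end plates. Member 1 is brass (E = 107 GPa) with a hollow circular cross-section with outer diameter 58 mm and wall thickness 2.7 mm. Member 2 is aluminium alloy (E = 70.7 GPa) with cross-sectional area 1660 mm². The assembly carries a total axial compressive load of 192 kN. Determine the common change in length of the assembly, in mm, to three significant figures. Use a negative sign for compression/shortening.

-0.748 mm

A_1 = 469.1 mm².
Equal strain + equilibrium ⇒ each member carries load in proportion to AE: A₁E₁ = 50190000 N, A₂E₂ = 117400000 N, ΣAE = 167600000 N.
δ = PL/ΣAE = -192000·653/167600000 = -0.7483 mm.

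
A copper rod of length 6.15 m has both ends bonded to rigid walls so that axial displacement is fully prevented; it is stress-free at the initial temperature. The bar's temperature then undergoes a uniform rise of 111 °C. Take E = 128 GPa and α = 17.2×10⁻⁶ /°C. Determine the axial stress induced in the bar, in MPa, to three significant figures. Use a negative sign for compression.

-244 MPa

Free thermal expansion αLΔT = 17.2e-6 · 6150 · 111 = 11.74 mm.
The walls impose strain ε = −(11.74)/6150 = -1.9092e-03; σ = Eε = 128000 · -1.9092e-03 = -244.4 MPa.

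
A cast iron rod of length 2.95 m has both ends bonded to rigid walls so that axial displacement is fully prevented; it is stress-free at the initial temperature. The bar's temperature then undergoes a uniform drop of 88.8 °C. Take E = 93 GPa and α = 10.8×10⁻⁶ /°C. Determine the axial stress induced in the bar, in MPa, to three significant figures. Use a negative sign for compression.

Free thermal expansion αLΔT = 10.8e-6 · 2950 · -88.8 = -2.829 mm.
The walls impose strain ε = −(-2.829)/2950 = 9.5904e-04; σ = Eε = 93000 · 9.5904e-04 = 89.19 MPa.

89.2 MPa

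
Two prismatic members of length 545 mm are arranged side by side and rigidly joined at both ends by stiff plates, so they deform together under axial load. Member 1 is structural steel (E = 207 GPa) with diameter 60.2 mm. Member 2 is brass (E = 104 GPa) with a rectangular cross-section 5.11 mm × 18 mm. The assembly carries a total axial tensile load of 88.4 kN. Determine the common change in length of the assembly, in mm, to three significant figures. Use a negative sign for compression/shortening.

0.0805 mm

A_1 = 2846 mm².
A_2 = 91.98 mm².
Equal strain + equilibrium ⇒ each member carries load in proportion to AE: A₁E₁ = 589200000 N, A₂E₂ = 9566000 N, ΣAE = 598800000 N.
δ = PL/ΣAE = 88400·545/598800000 = 0.08046 mm.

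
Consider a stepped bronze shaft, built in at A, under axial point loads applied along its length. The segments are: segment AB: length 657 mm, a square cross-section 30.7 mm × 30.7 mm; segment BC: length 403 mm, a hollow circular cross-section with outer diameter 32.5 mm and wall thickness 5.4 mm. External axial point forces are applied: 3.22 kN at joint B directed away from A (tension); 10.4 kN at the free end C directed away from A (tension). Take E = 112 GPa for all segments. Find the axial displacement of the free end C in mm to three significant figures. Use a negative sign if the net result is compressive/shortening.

0.166 mm

Internal axial forces (sectioning from the free end, tension +): N_BC = 10.4 kN, N_AB = 13.62 kN.
A_AB = 942.5 mm².
A_BC = 459.7 mm².
δ_AB = 13620·657/(942.5·112000) = 0.08477 mm
δ_BC = 10400·403/(459.7·112000) = 0.0814 mm
δ = Σδ_i = 0.1662 mm.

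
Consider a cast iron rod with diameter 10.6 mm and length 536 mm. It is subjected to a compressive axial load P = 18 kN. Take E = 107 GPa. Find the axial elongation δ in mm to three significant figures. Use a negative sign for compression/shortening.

-1.02 mm

A = 88.25 mm².
δ_mech = NL/(AE) = -18000·536/(88.25·107000) = -1.022 mm.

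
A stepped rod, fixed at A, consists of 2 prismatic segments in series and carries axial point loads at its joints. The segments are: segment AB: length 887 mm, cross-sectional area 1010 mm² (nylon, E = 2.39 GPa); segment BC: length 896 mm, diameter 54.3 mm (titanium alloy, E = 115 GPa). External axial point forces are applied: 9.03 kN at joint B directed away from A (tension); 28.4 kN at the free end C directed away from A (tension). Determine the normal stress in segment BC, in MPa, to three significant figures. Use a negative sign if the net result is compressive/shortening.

Internal axial forces (sectioning from the free end, tension +): N_BC = 28.4 kN, N_AB = 37.43 kN.
A_BC = 2316 mm².
σ_BC = N_BC/A_BC = 28400/2316 = 12.26 MPa.

12.3 MPa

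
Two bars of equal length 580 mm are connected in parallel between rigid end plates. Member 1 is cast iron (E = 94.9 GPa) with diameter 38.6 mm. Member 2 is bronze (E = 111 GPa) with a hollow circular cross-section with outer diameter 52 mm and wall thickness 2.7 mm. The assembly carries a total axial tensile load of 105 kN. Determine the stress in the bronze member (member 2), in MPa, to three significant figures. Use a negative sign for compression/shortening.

A_1 = 1170 mm².
A_2 = 418.2 mm².
Equal strain + equilibrium ⇒ each member carries load in proportion to AE: A₁E₁ = 111100000 N, A₂E₂ = 46420000 N, ΣAE = 157500000 N.
σ₂ = P·E₂/ΣAE = 105000·111000/157500000 = 74.01 MPa.

74.0 MPa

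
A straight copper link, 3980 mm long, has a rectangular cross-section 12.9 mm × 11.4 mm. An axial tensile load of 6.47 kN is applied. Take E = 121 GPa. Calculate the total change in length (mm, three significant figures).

A = 147.1 mm².
δ_mech = NL/(AE) = 6470·3980/(147.1·121000) = 1.447 mm.

1.45 mm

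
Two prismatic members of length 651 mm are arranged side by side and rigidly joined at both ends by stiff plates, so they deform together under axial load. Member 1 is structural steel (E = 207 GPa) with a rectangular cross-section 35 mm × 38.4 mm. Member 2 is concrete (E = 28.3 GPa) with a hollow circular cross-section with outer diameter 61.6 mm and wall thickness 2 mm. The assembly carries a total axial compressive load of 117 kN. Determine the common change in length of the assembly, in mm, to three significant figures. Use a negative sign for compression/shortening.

A_1 = 1344 mm².
A_2 = 374.5 mm².
Equal strain + equilibrium ⇒ each member carries load in proportion to AE: A₁E₁ = 278200000 N, A₂E₂ = 10600000 N, ΣAE = 288800000 N.
δ = PL/ΣAE = -117000·651/288800000 = -0.2637 mm.

-0.264 mm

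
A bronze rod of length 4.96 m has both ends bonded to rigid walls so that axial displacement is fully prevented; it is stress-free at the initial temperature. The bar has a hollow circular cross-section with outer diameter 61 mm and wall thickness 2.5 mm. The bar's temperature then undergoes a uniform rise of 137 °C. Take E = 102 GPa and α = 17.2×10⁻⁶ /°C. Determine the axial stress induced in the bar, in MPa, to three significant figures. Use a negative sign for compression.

Free thermal expansion αLΔT = 17.2e-6 · 4960 · 137 = 11.69 mm.
The walls impose strain ε = −(11.69)/4960 = -2.3564e-03; σ = Eε = 102000 · -2.3564e-03 = -240.4 MPa.

-240 MPa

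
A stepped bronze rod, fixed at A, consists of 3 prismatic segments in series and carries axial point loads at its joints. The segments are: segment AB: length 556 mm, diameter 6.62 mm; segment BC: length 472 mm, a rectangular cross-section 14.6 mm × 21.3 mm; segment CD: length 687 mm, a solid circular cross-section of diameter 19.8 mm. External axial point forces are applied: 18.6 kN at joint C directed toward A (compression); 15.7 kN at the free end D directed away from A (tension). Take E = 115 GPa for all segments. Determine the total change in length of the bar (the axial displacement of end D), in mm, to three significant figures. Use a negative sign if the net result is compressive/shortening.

Internal axial forces (sectioning from the free end, tension +): N_CD = 15.7 kN, N_BC = -2.9 kN, N_AB = -2.9 kN.
A_AB = 34.42 mm².
A_BC = 311 mm².
A_CD = 307.9 mm².
δ_AB = -2900·556/(34.42·115000) = -0.4074 mm
δ_BC = -2900·472/(311·115000) = -0.03827 mm
δ_CD = 15700·687/(307.9·115000) = 0.3046 mm
δ = Σδ_i = -0.141 mm.

-0.141 mm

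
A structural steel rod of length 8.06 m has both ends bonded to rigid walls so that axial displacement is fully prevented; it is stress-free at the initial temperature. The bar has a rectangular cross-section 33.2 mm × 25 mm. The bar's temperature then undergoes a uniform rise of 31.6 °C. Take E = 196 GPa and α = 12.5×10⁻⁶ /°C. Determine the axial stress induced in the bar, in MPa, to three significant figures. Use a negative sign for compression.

-77.4 MPa

Free thermal expansion αLΔT = 12.5e-6 · 8060 · 31.6 = 3.184 mm.
The walls impose strain ε = −(3.184)/8060 = -3.9500e-04; σ = Eε = 196000 · -3.9500e-04 = -77.42 MPa.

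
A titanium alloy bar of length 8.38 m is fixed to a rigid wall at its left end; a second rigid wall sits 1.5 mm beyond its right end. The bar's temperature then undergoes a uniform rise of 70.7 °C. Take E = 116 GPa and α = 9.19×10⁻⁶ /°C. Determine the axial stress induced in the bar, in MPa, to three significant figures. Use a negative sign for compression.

-54.6 MPa

Free thermal expansion αLΔT = 9.19e-6 · 8380 · 70.7 = 5.445 mm.
The walls engage after the gap closes; constrained expansion = 5.445 − 1.5 = 3.945 mm.
The walls impose strain ε = −(3.945)/8380 = -4.7074e-04; σ = Eε = 116000 · -4.7074e-04 = -54.61 MPa.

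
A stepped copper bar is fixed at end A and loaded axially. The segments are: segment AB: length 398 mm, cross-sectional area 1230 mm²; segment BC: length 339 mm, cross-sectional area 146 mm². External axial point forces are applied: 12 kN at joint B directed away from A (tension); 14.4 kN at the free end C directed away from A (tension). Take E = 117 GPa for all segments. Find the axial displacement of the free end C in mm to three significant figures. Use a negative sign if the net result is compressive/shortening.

Internal axial forces (sectioning from the free end, tension +): N_BC = 14.4 kN, N_AB = 26.4 kN.
δ_AB = 26400·398/(1230·117000) = 0.07301 mm
δ_BC = 14400·339/(146·117000) = 0.2858 mm
δ = Σδ_i = 0.3588 mm.

0.359 mm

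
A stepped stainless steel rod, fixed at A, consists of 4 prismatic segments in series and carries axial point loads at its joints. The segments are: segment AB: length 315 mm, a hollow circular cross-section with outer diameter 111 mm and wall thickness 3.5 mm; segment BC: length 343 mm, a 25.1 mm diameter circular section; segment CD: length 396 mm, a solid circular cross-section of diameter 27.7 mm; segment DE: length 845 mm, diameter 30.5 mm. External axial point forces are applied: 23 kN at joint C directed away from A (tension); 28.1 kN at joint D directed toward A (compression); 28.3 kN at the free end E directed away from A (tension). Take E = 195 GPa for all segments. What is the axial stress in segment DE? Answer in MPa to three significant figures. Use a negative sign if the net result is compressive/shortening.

38.7 MPa

Internal axial forces (sectioning from the free end, tension +): N_DE = 28.3 kN, N_CD = 0.2 kN, N_BC = 23.2 kN, N_AB = 23.2 kN.
A_DE = 730.6 mm².
σ_DE = N_DE/A_DE = 28300/730.6 = 38.73 MPa.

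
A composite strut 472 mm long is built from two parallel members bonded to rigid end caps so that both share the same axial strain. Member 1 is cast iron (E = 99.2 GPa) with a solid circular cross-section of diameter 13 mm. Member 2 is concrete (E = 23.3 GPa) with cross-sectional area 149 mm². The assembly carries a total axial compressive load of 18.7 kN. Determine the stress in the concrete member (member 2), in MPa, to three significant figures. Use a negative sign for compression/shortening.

A_1 = 132.7 mm².
Equal strain + equilibrium ⇒ each member carries load in proportion to AE: A₁E₁ = 13170000 N, A₂E₂ = 3472000 N, ΣAE = 16640000 N.
σ₂ = P·E₂/ΣAE = -18700·23300/16640000 = -26.19 MPa.

-26.2 MPa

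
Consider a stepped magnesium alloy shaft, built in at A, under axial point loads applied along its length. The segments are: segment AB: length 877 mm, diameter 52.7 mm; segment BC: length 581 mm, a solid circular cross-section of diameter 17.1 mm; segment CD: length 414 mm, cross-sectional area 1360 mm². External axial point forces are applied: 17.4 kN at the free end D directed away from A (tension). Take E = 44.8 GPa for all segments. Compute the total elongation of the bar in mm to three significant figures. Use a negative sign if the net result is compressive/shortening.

Internal axial forces (sectioning from the free end, tension +): N_CD = 17.4 kN, N_BC = 17.4 kN, N_AB = 17.4 kN.
A_AB = 2181 mm².
A_BC = 229.7 mm².
δ_AB = 17400·877/(2181·44800) = 0.1562 mm
δ_BC = 17400·581/(229.7·44800) = 0.9826 mm
δ_CD = 17400·414/(1360·44800) = 0.1182 mm
δ = Σδ_i = 1.257 mm.

1.26 mm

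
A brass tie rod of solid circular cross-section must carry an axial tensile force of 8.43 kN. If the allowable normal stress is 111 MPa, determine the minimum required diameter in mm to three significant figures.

9.83 mm

Required area A ≥ P/σ_allow = 8430/111 = 75.95 mm².
For a solid circular section, d ≥ √(4A/π) = 9.833 mm.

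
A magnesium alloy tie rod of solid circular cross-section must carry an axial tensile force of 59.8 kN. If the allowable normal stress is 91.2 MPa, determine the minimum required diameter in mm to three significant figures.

Required area A ≥ P/σ_allow = 59800/91.2 = 655.7 mm².
For a solid circular section, d ≥ √(4A/π) = 28.89 mm.

28.9 mm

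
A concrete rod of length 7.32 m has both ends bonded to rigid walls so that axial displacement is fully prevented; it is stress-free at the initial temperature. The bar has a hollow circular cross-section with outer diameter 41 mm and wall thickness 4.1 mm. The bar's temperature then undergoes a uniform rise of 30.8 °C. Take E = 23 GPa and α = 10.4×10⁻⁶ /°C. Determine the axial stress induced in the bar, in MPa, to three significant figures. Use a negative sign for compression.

Free thermal expansion αLΔT = 10.4e-6 · 7320 · 30.8 = 2.345 mm.
The walls impose strain ε = −(2.345)/7320 = -3.2032e-04; σ = Eε = 23000 · -3.2032e-04 = -7.367 MPa.

-7.37 MPa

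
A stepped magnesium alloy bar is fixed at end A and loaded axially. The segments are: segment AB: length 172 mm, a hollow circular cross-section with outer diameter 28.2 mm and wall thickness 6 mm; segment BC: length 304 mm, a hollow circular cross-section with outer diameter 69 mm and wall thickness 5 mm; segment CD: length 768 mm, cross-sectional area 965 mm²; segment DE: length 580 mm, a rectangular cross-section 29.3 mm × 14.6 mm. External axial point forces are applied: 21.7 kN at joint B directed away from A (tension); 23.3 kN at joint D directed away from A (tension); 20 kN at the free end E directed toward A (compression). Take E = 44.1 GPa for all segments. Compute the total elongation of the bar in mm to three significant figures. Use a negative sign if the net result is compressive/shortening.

-0.300 mm

Internal axial forces (sectioning from the free end, tension +): N_DE = -20 kN, N_CD = 3.3 kN, N_BC = 3.3 kN, N_AB = 25 kN.
A_AB = 418.5 mm².
A_BC = 1005 mm².
A_DE = 427.8 mm².
δ_AB = 25000·172/(418.5·44100) = 0.233 mm
δ_BC = 3300·304/(1005·44100) = 0.02263 mm
δ_CD = 3300·768/(965·44100) = 0.05955 mm
δ_DE = -20000·580/(427.8·44100) = -0.6149 mm
δ = Σδ_i = -0.2997 mm.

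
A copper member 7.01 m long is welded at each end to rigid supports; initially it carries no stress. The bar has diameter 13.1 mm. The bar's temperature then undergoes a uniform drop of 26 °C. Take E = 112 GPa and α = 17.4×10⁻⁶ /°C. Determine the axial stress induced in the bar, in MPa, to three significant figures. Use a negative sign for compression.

Free thermal expansion αLΔT = 17.4e-6 · 7010 · -26 = -3.171 mm.
The walls impose strain ε = −(-3.171)/7010 = 4.5240e-04; σ = Eε = 112000 · 4.5240e-04 = 50.67 MPa.

50.7 MPa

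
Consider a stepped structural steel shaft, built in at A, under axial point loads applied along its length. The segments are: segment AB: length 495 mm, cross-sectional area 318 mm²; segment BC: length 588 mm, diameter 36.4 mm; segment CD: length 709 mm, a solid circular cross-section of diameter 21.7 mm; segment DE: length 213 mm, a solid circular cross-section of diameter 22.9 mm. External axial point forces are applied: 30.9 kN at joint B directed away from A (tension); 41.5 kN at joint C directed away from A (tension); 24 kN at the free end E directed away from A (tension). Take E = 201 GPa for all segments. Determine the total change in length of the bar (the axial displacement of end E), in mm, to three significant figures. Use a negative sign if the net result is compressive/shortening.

1.22 mm

Internal axial forces (sectioning from the free end, tension +): N_DE = 24 kN, N_CD = 24 kN, N_BC = 65.5 kN, N_AB = 96.4 kN.
A_BC = 1041 mm².
A_CD = 369.8 mm².
A_DE = 411.9 mm².
δ_AB = 96400·495/(318·201000) = 0.7466 mm
δ_BC = 65500·588/(1041·201000) = 0.1841 mm
δ_CD = 24000·709/(369.8·201000) = 0.2289 mm
δ_DE = 24000·213/(411.9·201000) = 0.06175 mm
δ = Σδ_i = 1.221 mm.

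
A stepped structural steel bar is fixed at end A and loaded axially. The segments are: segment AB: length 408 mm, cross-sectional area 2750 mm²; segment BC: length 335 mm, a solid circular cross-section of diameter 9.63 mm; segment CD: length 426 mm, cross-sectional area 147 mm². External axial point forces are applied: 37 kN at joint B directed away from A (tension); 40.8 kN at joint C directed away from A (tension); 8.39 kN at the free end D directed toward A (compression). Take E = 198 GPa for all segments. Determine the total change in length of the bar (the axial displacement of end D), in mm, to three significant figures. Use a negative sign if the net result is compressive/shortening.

0.682 mm

Internal axial forces (sectioning from the free end, tension +): N_CD = -8.39 kN, N_BC = 32.41 kN, N_AB = 69.41 kN.
A_BC = 72.84 mm².
δ_AB = 69410·408/(2750·198000) = 0.05201 mm
δ_BC = 32410·335/(72.84·198000) = 0.7529 mm
δ_CD = -8390·426/(147·198000) = -0.1228 mm
δ = Σδ_i = 0.6821 mm.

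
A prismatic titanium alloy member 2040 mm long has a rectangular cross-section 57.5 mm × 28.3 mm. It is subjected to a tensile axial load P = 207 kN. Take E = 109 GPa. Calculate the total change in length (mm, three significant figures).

A = 1627 mm².
δ_mech = NL/(AE) = 207000·2040/(1627·109000) = 2.381 mm.

2.38 mm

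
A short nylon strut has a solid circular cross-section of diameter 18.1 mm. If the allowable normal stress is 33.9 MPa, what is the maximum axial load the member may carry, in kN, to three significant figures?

8.72 kN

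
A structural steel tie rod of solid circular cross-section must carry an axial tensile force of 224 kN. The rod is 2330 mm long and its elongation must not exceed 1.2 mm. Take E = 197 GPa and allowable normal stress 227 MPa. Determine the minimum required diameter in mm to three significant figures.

53.0 mm

Required area A ≥ P/σ_allow = 224000/227 = 986.8 mm².
For a solid circular section, d ≥ √(4A/π) = 35.45 mm.
Elongation limit: A ≥ PL/(Eδ_allow) = 224000·2330/(197000·1.2) = 2208 mm² ⇒ d ≥ 53.02 mm.
The elongation limit governs.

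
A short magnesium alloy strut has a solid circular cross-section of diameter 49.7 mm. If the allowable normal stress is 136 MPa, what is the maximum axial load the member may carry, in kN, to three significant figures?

A = 1940 mm².
P_max = σ_allow · A = 136 · 1940 = 263800 N = 263.8 kN.

264 kN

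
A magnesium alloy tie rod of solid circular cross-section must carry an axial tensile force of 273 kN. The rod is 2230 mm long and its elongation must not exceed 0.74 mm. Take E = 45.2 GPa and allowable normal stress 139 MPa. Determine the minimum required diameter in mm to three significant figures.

Required area A ≥ P/σ_allow = 273000/139 = 1964 mm².
For a solid circular section, d ≥ √(4A/π) = 50.01 mm.
Elongation limit: A ≥ PL/(Eδ_allow) = 273000·2230/(45200·0.74) = 18200 mm² ⇒ d ≥ 152.2 mm.
The elongation limit governs.

152 mm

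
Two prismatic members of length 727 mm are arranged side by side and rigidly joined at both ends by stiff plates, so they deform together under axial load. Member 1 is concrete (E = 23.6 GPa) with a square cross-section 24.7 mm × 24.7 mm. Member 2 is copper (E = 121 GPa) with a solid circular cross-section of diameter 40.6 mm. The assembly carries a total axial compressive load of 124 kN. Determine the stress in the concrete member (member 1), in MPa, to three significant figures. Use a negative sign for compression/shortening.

A_1 = 610.1 mm².
A_2 = 1295 mm².
Equal strain + equilibrium ⇒ each member carries load in proportion to AE: A₁E₁ = 14400000 N, A₂E₂ = 156600000 N, ΣAE = 171000000 N.
σ₁ = P·E₁/ΣAE = -124000·23600/171000000 = -17.11 MPa.

-17.1 MPa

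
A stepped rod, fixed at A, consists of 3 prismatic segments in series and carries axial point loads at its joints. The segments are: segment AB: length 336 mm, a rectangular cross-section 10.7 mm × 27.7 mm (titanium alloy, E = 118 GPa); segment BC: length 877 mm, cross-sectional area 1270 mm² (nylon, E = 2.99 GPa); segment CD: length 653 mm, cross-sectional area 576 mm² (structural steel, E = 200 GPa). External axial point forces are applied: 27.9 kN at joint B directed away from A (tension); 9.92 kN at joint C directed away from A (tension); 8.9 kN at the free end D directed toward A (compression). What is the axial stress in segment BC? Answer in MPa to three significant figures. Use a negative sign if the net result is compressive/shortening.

0.803 MPa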